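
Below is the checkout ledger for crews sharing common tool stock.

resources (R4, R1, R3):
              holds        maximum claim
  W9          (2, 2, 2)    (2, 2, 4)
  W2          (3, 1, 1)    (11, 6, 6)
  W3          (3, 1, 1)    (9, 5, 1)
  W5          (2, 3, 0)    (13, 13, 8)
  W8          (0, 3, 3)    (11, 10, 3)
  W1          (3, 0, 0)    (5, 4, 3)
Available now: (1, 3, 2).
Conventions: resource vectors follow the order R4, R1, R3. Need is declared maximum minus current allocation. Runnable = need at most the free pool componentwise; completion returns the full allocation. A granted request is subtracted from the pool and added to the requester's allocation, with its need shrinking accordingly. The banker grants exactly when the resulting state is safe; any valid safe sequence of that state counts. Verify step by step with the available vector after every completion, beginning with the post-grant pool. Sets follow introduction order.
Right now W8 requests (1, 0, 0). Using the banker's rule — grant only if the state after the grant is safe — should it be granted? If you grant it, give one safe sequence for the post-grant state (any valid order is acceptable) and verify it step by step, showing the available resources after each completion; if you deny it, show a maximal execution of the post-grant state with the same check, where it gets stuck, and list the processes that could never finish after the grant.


DENY — the pretend-granted state is unsafe.
Key observation: once W9, W1 finish, the pool peaks at (5, 5, 4) — and every remaining process still needs more R4 than that.
After a pretend grant, a maximal execution: W9, W1 — then nothing else fits. Check, step by step:
  pool = (0, 3, 2)
  run W9 (needs (0, 0, 2), free (0, 3, 2)); after release of (2, 2, 2) the pool is (2, 5, 4)
  run W1 (needs (2, 4, 3), free (2, 5, 4)); after release of (3, 0, 0) the pool is (5, 5, 4)
  blocked: W2 wants (8, 5, 5), pool (5, 5, 4) — not enough R4 and R3
  blocked: W3 wants (6, 4, 0), pool (5, 5, 4) — not enough R4
  blocked: W5 wants (11, 10, 8), pool (5, 5, 4) — not enough R4, R1 and R3
  blocked: W8 wants (10, 7, 0), pool (5, 5, 4) — not enough R4 and R1
Processes that could never finish after the grant: W2, W3, W5 and W8.


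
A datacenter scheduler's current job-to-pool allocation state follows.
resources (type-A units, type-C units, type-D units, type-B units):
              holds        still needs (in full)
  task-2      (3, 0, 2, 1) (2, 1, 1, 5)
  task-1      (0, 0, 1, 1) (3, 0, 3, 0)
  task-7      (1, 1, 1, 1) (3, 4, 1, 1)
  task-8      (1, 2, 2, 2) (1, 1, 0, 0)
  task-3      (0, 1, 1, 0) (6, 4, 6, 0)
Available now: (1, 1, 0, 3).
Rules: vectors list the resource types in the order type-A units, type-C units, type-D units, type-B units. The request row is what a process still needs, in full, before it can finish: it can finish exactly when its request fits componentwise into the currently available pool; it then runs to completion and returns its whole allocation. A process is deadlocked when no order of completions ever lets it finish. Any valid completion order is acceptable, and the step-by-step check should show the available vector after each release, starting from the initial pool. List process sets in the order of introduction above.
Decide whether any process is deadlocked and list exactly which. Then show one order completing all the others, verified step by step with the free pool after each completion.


The deadlocked set is task-7 and task-3.
Key observation: once task-8, task-2, task-1 finish, the pool peaks at (5, 3, 5, 7) — and every remaining process still needs more type-C units than that.
A valid finishing order for the others: task-8, task-2, task-1. Check, step by step:
  pool = (1, 1, 0, 3)
  run task-8 (needs (1, 1, 0, 0), free (1, 1, 0, 3)); after release of (1, 2, 2, 2) the pool is (2, 3, 2, 5)
  run task-2 (needs (2, 1, 1, 5), free (2, 3, 2, 5)); after release of (3, 0, 2, 1) the pool is (5, 3, 4, 6)
  run task-1 (needs (3, 0, 3, 0), free (5, 3, 4, 6)); after release of (0, 0, 1, 1) the pool is (5, 3, 5, 7)
The blocked processes can never fit:
  task-7 still needs (3, 4, 1, 1) but only (5, 3, 5, 7) is free — short on type-C units
  task-3 still needs (6, 4, 6, 0) but only (5, 3, 5, 7) is free — short on type-A units, type-C units and type-D units


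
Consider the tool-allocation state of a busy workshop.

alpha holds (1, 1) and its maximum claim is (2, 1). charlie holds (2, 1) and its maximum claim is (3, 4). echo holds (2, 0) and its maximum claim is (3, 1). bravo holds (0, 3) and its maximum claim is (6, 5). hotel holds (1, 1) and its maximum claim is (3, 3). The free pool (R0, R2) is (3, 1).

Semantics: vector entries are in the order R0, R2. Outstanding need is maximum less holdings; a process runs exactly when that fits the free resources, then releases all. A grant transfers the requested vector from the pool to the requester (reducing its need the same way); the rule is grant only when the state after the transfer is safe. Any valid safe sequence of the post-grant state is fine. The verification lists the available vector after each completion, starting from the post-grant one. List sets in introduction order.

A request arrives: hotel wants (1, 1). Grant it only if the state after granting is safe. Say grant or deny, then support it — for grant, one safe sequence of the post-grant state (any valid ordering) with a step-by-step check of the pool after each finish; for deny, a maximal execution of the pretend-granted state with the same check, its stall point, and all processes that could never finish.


GRANT. The post-grant state is safe; one safe sequence: alpha, echo, hotel, charlie, bravo.
Key observation: even at the reduced pool (2, 0), alpha fits immediately, so safety survives the grant.
Verifying the post-grant state step by step:
  pool = (2, 0)
  alpha: need (1, 0) fits (2, 0); releases (1, 1), pool now (3, 1)
  echo: need (1, 1) fits (3, 1); releases (2, 0), pool now (5, 1)
  hotel: need (1, 1) fits (5, 1); releases (2, 2), pool now (7, 3)
  charlie: need (1, 3) fits (7, 3); releases (2, 1), pool now (9, 4)
  bravo: need (6, 2) fits (9, 4); releases (0, 3), pool now (9, 7)


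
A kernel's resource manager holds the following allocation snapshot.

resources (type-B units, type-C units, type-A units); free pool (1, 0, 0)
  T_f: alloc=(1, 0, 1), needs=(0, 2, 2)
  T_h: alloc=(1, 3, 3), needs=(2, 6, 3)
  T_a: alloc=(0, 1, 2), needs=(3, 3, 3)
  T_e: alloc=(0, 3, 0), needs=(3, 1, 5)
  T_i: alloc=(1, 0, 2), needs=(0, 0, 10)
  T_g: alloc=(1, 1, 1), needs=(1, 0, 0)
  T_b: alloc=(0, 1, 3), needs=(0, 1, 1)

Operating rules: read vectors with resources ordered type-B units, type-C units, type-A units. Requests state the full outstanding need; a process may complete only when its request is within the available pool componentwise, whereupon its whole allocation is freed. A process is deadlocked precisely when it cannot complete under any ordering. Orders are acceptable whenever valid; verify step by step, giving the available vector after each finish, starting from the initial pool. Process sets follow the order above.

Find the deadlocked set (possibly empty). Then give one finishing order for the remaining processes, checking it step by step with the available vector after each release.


The deadlocked set is empty.
Key observation: there is always a runnable process — T_g first — so the state unwinds completely.
One completion order for the rest: T_g, T_b, T_f, T_e, T_a, T_h, T_i. Walking it through:
  pool = (1, 0, 0)
  T_g: need (1, 0, 0) fits (1, 0, 0); releases (1, 1, 1), pool now (2, 1, 1)
  T_b: need (0, 1, 1) fits (2, 1, 1); releases (0, 1, 3), pool now (2, 2, 4)
  T_f: need (0, 2, 2) fits (2, 2, 4); releases (1, 0, 1), pool now (3, 2, 5)
  T_e: need (3, 1, 5) fits (3, 2, 5); releases (0, 3, 0), pool now (3, 5, 5)
  T_a: need (3, 3, 3) fits (3, 5, 5); releases (0, 1, 2), pool now (3, 6, 7)
  T_h: need (2, 6, 3) fits (3, 6, 7); releases (1, 3, 3), pool now (4, 9, 10)
  T_i: need (0, 0, 10) fits (4, 9, 10); releases (1, 0, 2), pool now (5, 9, 12)


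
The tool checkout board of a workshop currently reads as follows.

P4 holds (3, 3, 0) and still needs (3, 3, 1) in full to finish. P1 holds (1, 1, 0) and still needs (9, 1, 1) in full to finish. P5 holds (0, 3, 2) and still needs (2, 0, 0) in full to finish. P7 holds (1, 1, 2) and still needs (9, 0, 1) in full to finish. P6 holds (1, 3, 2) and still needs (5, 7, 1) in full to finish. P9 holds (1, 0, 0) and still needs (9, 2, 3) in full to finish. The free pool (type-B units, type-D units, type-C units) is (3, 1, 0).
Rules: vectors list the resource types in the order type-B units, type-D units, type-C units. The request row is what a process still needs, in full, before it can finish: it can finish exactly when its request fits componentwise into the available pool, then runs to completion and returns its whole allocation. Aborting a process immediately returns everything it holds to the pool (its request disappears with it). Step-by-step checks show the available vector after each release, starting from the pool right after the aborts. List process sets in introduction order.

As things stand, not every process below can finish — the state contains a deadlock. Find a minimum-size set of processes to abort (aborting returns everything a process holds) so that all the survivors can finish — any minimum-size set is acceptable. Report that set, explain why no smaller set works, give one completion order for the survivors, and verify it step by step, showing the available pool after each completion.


Abort P7 and P9.
Key observation: before aborting P7 and P9, P1 was permanently blocked — no order could ever run it; afterwards it completes at step 4.
Why nothing smaller works — every single abort fails: P4 alone leaves P1 blocked (short on type-B units); P1 alone leaves P7 blocked (short on type-B units); P5 alone leaves P1 blocked (short on type-B units); P7 alone leaves P1 blocked (short on type-B units); P6 alone leaves P1 blocked (short on type-B units); P9 alone leaves P1 blocked (short on type-B units).
One survivor order: P5, P4, P6, P1. Step-by-step check (post-abort pool first):
  pool = (5, 2, 2)
  run P5 (needs (2, 0, 0), free (5, 2, 2)); after release of (0, 3, 2) the pool is (5, 5, 4)
  run P4 (needs (3, 3, 1), free (5, 5, 4)); after release of (3, 3, 0) the pool is (8, 8, 4)
  run P6 (needs (5, 7, 1), free (8, 8, 4)); after release of (1, 3, 2) the pool is (9, 11, 6)
  run P1 (needs (9, 1, 1), free (9, 11, 6)); after release of (1, 1, 0) the pool is (10, 12, 6)


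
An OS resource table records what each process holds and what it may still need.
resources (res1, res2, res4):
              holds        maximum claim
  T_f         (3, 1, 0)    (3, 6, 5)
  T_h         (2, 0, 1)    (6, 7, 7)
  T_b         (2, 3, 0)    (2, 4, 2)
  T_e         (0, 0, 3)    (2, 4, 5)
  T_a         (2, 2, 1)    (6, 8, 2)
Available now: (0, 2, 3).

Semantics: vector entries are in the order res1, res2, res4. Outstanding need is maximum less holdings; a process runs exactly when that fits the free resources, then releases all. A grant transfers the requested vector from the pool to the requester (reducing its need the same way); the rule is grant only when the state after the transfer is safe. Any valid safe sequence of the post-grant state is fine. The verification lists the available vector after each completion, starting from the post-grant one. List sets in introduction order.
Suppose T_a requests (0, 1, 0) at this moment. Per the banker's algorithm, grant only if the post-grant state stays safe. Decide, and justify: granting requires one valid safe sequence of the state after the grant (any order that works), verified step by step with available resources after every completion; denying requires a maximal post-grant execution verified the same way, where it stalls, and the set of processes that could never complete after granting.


DENY. Granting would leave the state unsafe.
Key observation: no order helps: past T_b, T_e, the free pool tops out at (2, 4, 6), below what each blocked process needs in res2.
Pretend the grant happened; the run T_b, T_e goes as far as possible. Step-by-step check:
  pool = (0, 1, 3)
  run T_b (needs (0, 1, 2), free (0, 1, 3)); after release of (2, 3, 0) the pool is (2, 4, 3)
  run T_e (needs (2, 4, 2), free (2, 4, 3)); after release of (0, 0, 3) the pool is (2, 4, 6)
  T_f cannot run: need (0, 5, 5) vs free (2, 4, 6) (insufficient res2)
  T_h cannot run: need (4, 7, 6) vs free (2, 4, 6) (insufficient res1 and res2)
  T_a cannot run: need (4, 5, 1) vs free (2, 4, 6) (insufficient res1 and res2)
Had the request been granted, T_f, T_h and T_a could never finish.


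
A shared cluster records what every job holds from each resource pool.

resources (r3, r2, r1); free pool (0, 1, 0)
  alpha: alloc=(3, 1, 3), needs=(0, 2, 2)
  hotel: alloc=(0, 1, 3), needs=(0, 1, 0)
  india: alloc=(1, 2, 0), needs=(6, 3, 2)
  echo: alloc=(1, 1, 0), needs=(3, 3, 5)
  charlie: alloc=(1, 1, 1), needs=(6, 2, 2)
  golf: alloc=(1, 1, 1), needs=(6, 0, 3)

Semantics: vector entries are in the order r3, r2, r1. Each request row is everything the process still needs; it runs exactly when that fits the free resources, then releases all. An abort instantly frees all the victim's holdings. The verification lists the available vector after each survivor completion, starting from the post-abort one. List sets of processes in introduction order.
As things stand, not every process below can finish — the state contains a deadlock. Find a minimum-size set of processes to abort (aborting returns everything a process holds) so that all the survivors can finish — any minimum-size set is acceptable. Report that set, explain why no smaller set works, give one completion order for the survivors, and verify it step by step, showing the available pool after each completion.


Abort charlie and golf.
Key observation: no ordering could ever have run india before the abort of charlie and golf; with (2, 2, 2) back in the pool it fits at step 4.
Why nothing smaller works — every single abort fails: alpha alone leaves india blocked (short on r3); hotel alone leaves india blocked (short on r3); india alone leaves charlie blocked (short on r3); echo alone leaves india blocked (short on r3); charlie alone leaves india blocked (short on r3); golf alone leaves india blocked (short on r3).
The survivors complete as alpha, hotel, echo, india. Step-by-step check (starting from the post-abort pool):
  pool = (2, 3, 2)
  alpha needs (0, 2, 2) <= (2, 3, 2) -> finishes; pool += (3, 1, 3) = (5, 4, 5)
  hotel needs (0, 1, 0) <= (5, 4, 5) -> finishes; pool += (0, 1, 3) = (5, 5, 8)
  echo needs (3, 3, 5) <= (5, 5, 8) -> finishes; pool += (1, 1, 0) = (6, 6, 8)
  india needs (6, 3, 2) <= (6, 6, 8) -> finishes; pool += (1, 2, 0) = (7, 8, 8)


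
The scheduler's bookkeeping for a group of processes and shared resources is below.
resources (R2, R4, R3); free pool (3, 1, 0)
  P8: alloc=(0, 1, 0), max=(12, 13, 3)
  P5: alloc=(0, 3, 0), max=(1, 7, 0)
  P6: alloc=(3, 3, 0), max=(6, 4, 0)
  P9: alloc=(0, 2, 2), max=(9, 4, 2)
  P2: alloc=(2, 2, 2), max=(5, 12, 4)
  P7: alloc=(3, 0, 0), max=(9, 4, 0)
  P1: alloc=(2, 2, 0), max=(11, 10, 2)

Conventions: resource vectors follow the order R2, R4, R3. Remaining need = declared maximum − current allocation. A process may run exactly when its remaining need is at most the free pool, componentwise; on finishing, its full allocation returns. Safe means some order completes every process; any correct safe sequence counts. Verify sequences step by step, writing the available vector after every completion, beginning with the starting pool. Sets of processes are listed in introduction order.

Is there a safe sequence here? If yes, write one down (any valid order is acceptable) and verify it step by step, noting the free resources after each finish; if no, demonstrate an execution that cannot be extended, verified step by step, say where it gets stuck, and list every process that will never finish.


SAFE — a valid safe sequence is P6, P7, P9, P5, P1, P2, P8.
Key observation: P6 is the earliest step where a requested resource binds exactly: need (3, 1, 0), pool (3, 1, 0) at its turn.
Step-by-step check:
  pool = (3, 1, 0)
  P6: need (3, 1, 0) fits (3, 1, 0); releases (3, 3, 0), pool now (6, 4, 0)
  P7: need (6, 4, 0) fits (6, 4, 0); releases (3, 0, 0), pool now (9, 4, 0)
  P9: need (9, 2, 0) fits (9, 4, 0); releases (0, 2, 2), pool now (9, 6, 2)
  P5: need (1, 4, 0) fits (9, 6, 2); releases (0, 3, 0), pool now (9, 9, 2)
  P1: need (9, 8, 2) fits (9, 9, 2); releases (2, 2, 0), pool now (11, 11, 2)
  P2: need (3, 10, 2) fits (11, 11, 2); releases (2, 2, 2), pool now (13, 13, 4)
  P8: need (12, 12, 3) fits (13, 13, 4); releases (0, 1, 0), pool now (13, 14, 4)


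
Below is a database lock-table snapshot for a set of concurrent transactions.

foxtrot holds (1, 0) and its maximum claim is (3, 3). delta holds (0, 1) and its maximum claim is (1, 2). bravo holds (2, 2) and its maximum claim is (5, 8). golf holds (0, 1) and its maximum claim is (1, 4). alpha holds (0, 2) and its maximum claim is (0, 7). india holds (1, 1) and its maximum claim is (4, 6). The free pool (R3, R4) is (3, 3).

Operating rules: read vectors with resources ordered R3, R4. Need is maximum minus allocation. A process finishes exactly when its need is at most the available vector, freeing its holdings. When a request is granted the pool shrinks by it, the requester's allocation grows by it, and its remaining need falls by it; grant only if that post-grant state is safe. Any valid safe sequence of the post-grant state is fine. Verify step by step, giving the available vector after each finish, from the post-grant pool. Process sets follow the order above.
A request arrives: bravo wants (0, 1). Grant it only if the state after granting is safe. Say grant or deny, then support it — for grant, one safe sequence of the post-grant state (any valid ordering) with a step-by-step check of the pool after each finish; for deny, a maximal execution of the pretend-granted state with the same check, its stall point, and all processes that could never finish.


DENY — the pretend-granted state is unsafe.
Key observation: the wall is R4: completing delta, golf, foxtrot brings the pool only to (4, 4), and all the rest need more.
Pretend the grant happened; the run delta, golf, foxtrot goes as far as possible. Check, step by step:
  pool = (3, 2)
  delta needs (1, 1) <= (3, 2) -> finishes; pool += (0, 1) = (3, 3)
  golf needs (1, 3) <= (3, 3) -> finishes; pool += (0, 1) = (3, 4)
  foxtrot needs (2, 3) <= (3, 4) -> finishes; pool += (1, 0) = (4, 4)
  bravo still needs (3, 5) but only (4, 4) is free — short on R4
  alpha still needs (0, 5) but only (4, 4) is free — short on R4
  india still needs (3, 5) but only (4, 4) is free — short on R4
Processes that could never finish after the grant: bravo, alpha and india.


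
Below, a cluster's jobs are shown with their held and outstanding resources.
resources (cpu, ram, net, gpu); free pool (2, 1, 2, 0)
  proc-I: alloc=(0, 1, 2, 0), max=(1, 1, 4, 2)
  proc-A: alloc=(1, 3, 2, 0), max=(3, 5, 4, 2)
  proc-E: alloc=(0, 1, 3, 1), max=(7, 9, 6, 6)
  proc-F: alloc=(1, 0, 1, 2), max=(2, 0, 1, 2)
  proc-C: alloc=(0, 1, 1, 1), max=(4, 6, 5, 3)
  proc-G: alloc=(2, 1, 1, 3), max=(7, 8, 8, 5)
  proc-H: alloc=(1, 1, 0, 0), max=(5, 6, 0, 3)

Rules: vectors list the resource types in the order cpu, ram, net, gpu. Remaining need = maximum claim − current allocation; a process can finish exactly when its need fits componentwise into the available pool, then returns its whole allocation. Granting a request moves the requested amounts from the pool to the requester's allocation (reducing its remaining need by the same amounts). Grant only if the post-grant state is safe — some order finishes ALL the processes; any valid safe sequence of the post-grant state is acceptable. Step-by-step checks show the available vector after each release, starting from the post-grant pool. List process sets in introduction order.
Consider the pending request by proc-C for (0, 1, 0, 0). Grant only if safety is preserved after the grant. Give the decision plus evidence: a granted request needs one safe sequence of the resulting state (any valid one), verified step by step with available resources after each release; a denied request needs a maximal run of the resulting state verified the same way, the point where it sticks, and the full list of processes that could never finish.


DENY: after the grant no complete ordering would exist.
Key observation: the pool after proc-F, proc-I is (3, 1, 5, 2); every surviving request exceeds it in ram, so progress ends there.
Pretend the grant happened; the run proc-F, proc-I goes as far as possible. Step-by-step check:
  pool = (2, 0, 2, 0)
  run proc-F (needs (1, 0, 0, 0), free (2, 0, 2, 0)); after release of (1, 0, 1, 2) the pool is (3, 0, 3, 2)
  run proc-I (needs (1, 0, 2, 2), free (3, 0, 3, 2)); after release of (0, 1, 2, 0) the pool is (3, 1, 5, 2)
  blocked: proc-A wants (2, 2, 2, 2), pool (3, 1, 5, 2) — not enough ram
  blocked: proc-E wants (7, 8, 3, 5), pool (3, 1, 5, 2) — not enough cpu, ram and gpu
  blocked: proc-C wants (4, 4, 4, 2), pool (3, 1, 5, 2) — not enough cpu and ram
  blocked: proc-G wants (5, 7, 7, 2), pool (3, 1, 5, 2) — not enough cpu, ram and net
  blocked: proc-H wants (4, 5, 0, 3), pool (3, 1, 5, 2) — not enough cpu, ram and gpu
Processes that could never finish after the grant: proc-A, proc-E, proc-C, proc-G and proc-H.


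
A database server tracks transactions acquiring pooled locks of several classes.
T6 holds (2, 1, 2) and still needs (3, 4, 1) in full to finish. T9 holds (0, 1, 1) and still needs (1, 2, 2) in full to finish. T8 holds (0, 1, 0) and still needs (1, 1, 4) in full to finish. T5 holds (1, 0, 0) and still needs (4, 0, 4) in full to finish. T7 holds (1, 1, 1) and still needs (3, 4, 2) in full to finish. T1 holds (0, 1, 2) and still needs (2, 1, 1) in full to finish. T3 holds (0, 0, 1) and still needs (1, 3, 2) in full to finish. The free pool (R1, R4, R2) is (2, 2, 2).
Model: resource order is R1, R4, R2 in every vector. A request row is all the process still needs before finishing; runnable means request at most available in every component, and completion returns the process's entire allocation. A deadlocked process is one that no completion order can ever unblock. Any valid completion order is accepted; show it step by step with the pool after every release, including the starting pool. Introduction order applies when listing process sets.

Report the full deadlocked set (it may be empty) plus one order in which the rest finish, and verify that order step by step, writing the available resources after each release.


Deadlocked set: T6, T5 and T7.
Key observation: no order helps: past T1, T8, T9, T3, the free pool tops out at (2, 5, 6), below what each blocked process needs in R1.
One completion order for the rest: T1, T8, T9, T3. Check, step by step:
  pool = (2, 2, 2)
  T1 needs (2, 1, 1) <= (2, 2, 2) -> finishes; pool += (0, 1, 2) = (2, 3, 4)
  T8 needs (1, 1, 4) <= (2, 3, 4) -> finishes; pool += (0, 1, 0) = (2, 4, 4)
  T9 needs (1, 2, 2) <= (2, 4, 4) -> finishes; pool += (0, 1, 1) = (2, 5, 5)
  T3 needs (1, 3, 2) <= (2, 5, 5) -> finishes; pool += (0, 0, 1) = (2, 5, 6)
None of the blocked processes ever fits:
  T6 still needs (3, 4, 1) but only (2, 5, 6) is free — short on R1
  T5 still needs (4, 0, 4) but only (2, 5, 6) is free — short on R1
  T7 still needs (3, 4, 2) but only (2, 5, 6) is free — short on R1


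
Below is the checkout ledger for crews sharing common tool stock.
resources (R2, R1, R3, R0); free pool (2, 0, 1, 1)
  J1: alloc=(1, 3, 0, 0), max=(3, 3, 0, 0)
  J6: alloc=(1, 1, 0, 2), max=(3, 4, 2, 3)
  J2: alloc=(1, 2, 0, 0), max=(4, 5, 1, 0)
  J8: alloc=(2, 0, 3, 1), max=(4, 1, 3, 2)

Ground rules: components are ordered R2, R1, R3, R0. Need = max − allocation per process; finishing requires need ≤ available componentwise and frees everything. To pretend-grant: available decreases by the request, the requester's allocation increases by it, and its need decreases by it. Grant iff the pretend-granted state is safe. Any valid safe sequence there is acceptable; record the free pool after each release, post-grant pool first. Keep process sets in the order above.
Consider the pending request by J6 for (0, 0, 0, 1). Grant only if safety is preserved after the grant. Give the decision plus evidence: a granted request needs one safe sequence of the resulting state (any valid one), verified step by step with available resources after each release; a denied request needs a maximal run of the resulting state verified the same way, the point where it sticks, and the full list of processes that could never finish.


DENY — the pretend-granted state is unsafe.
Key observation: after J1, J2 the pool peaks at (4, 5, 1, 0), and each blocked process is short somewhere: J6 on R3; J8 on R0.
On the post-grant state, J1, J2 is a maximal run — nothing extends it. Check, step by step:
  pool = (2, 0, 1, 0)
  J1: need (2, 0, 0, 0) fits (2, 0, 1, 0); releases (1, 3, 0, 0), pool now (3, 3, 1, 0)
  J2: need (3, 3, 1, 0) fits (3, 3, 1, 0); releases (1, 2, 0, 0), pool now (4, 5, 1, 0)
  J6 cannot run: need (2, 3, 2, 0) vs free (4, 5, 1, 0) (insufficient R3)
  J8 cannot run: need (2, 1, 0, 1) vs free (4, 5, 1, 0) (insufficient R0)
Processes that could never finish after the grant: J6 and J8.


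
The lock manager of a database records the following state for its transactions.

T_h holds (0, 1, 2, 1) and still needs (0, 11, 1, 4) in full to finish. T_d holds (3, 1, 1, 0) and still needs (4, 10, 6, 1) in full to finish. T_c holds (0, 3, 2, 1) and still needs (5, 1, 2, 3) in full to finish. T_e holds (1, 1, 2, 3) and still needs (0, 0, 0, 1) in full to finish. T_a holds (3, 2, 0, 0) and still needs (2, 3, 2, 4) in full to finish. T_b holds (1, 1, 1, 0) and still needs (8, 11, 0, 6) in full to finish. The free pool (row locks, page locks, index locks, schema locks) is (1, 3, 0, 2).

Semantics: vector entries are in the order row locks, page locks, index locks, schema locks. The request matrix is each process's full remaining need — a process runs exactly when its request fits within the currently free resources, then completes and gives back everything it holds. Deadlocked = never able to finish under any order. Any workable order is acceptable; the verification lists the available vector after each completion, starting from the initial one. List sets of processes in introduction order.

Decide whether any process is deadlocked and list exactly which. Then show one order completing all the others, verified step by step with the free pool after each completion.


The deadlocked set is T_h, T_d and T_b.
Key observation: even finishing T_e, T_a, T_c leaves just (5, 9, 4, 6) free — too little page locks for any of the remaining processes.
The rest can finish in the order T_e, T_a, T_c. Step-by-step check:
  pool = (1, 3, 0, 2)
  T_e: need (0, 0, 0, 1) fits (1, 3, 0, 2); releases (1, 1, 2, 3), pool now (2, 4, 2, 5)
  T_a: need (2, 3, 2, 4) fits (2, 4, 2, 5); releases (3, 2, 0, 0), pool now (5, 6, 2, 5)
  T_c: need (5, 1, 2, 3) fits (5, 6, 2, 5); releases (0, 3, 2, 1), pool now (5, 9, 4, 6)
None of the blocked processes ever fits:
  T_h still needs (0, 11, 1, 4) but only (5, 9, 4, 6) is free — short on page locks
  T_d still needs (4, 10, 6, 1) but only (5, 9, 4, 6) is free — short on page locks and index locks
  T_b still needs (8, 11, 0, 6) but only (5, 9, 4, 6) is free — short on row locks and page locks


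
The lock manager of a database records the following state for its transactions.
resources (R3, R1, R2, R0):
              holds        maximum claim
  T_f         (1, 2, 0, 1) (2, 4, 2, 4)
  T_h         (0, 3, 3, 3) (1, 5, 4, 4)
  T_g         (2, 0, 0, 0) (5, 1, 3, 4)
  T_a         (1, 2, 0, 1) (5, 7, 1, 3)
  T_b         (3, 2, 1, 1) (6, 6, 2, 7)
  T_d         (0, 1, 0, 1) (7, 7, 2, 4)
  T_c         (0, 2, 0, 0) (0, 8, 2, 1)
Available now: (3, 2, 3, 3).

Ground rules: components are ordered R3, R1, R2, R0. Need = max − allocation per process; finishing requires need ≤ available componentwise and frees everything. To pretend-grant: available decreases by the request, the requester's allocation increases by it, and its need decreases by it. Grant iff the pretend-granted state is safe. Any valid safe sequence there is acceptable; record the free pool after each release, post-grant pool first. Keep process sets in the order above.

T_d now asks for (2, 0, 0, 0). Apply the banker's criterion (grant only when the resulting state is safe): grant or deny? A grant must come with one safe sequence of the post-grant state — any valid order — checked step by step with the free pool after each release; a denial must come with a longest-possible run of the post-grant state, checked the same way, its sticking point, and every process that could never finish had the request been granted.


DENY — the pretend-granted state is unsafe.
Key observation: once T_f, T_h, T_c finish, the pool peaks at (2, 9, 6, 7) — and every remaining process still needs more R3 than that.
Pretend the grant happened; the run T_f, T_h, T_c goes as far as possible. Verifying each step:
  pool = (1, 2, 3, 3)
  T_f needs (1, 2, 2, 3) <= (1, 2, 3, 3) -> finishes; pool += (1, 2, 0, 1) = (2, 4, 3, 4)
  T_h needs (1, 2, 1, 1) <= (2, 4, 3, 4) -> finishes; pool += (0, 3, 3, 3) = (2, 7, 6, 7)
  T_c needs (0, 6, 2, 1) <= (2, 7, 6, 7) -> finishes; pool += (0, 2, 0, 0) = (2, 9, 6, 7)
  T_g still needs (3, 1, 3, 4) but only (2, 9, 6, 7) is free — short on R3
  T_a still needs (4, 5, 1, 2) but only (2, 9, 6, 7) is free — short on R3
  T_b still needs (3, 4, 1, 6) but only (2, 9, 6, 7) is free — short on R3
  T_d still needs (5, 6, 2, 3) but only (2, 9, 6, 7) is free — short on R3
Processes that could never finish after the grant: T_g, T_a, T_b and T_d.


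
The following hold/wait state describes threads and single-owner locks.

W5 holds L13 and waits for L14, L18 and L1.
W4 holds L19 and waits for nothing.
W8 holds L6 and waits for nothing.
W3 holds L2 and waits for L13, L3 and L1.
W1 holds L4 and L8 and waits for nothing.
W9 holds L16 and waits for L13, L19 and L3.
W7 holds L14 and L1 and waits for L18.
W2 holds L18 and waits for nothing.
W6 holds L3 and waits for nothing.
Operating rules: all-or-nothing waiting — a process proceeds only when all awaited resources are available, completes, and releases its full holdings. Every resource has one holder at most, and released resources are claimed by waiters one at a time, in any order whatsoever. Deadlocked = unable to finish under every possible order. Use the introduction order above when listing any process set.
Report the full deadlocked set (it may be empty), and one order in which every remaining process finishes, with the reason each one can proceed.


The deadlocked set is empty.
Key observation: no waiting chain loops back on itself — every chain ends at a process that waits on nothing, so everyone eventually runs.
A valid finishing order for the others: W2, W7, W4, W1, W6, W5, W8, W3, W9.
Verifying each step:
  run W2 (it waits on nothing); releases L18
  W7 waits on L18 — all released -> runs and releases L14 and L1
  run W4 (it waits on nothing); releases L19
  run W1 (it waits on nothing); releases L4 and L8
  run W6 (it waits on nothing); releases L3
  W5 waits on L14, L18 and L1 — all released -> runs and releases L13
  run W8 (it waits on nothing); releases L6
  W3 waits on L13, L3 and L1 — all released -> runs and releases L2
  W9 waits on L13, L19 and L3 — all released -> runs and releases L16


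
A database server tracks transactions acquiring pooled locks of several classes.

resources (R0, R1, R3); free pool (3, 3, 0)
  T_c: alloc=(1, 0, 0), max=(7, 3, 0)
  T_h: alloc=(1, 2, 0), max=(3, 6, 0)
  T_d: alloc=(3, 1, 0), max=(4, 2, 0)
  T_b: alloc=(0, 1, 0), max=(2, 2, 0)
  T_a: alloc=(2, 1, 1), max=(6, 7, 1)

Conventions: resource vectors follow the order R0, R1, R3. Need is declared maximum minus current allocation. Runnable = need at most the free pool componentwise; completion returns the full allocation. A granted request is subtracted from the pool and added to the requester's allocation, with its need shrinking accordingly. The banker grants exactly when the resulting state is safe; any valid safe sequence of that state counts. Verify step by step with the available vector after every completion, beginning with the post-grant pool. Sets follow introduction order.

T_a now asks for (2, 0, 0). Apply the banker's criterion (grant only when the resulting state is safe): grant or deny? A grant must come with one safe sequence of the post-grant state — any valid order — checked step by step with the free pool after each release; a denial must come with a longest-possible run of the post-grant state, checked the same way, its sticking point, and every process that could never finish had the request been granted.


GRANT — the state after the grant stays safe, e.g. via T_d, T_h, T_b, T_a, T_c.
Key observation: the grant leaves (1, 3, 0) free — enough for T_d, whose release restarts the cascade.
Step-by-step check of the post-grant state:
  pool = (1, 3, 0)
  T_d needs (1, 1, 0) <= (1, 3, 0) -> finishes; pool += (3, 1, 0) = (4, 4, 0)
  T_h needs (2, 4, 0) <= (4, 4, 0) -> finishes; pool += (1, 2, 0) = (5, 6, 0)
  T_b needs (2, 1, 0) <= (5, 6, 0) -> finishes; pool += (0, 1, 0) = (5, 7, 0)
  T_a needs (2, 6, 0) <= (5, 7, 0) -> finishes; pool += (4, 1, 1) = (9, 8, 1)
  T_c needs (6, 3, 0) <= (9, 8, 1) -> finishes; pool += (1, 0, 0) = (10, 8, 1)


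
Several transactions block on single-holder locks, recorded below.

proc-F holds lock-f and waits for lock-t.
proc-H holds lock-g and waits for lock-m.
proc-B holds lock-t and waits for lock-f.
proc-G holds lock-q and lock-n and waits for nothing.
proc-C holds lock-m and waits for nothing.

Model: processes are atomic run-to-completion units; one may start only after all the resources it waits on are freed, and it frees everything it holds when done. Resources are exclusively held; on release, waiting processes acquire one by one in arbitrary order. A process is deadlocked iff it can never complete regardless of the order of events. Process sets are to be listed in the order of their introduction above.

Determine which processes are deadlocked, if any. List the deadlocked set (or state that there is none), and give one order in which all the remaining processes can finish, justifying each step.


Deadlocked set: proc-F and proc-B.
Key observation: along proc-F -> proc-B -> proc-F, each member waits on what the next one holds — a deadlock; no other process is dragged down with it.
One completion order for the rest: proc-C, proc-H, proc-G.
Step-by-step check:
  proc-C: no waits; runs immediately, freeing lock-m
  proc-H: everything it awaited (lock-m) is free; runs, freeing lock-g
  proc-G: no waits; runs immediately, freeing lock-q and lock-n


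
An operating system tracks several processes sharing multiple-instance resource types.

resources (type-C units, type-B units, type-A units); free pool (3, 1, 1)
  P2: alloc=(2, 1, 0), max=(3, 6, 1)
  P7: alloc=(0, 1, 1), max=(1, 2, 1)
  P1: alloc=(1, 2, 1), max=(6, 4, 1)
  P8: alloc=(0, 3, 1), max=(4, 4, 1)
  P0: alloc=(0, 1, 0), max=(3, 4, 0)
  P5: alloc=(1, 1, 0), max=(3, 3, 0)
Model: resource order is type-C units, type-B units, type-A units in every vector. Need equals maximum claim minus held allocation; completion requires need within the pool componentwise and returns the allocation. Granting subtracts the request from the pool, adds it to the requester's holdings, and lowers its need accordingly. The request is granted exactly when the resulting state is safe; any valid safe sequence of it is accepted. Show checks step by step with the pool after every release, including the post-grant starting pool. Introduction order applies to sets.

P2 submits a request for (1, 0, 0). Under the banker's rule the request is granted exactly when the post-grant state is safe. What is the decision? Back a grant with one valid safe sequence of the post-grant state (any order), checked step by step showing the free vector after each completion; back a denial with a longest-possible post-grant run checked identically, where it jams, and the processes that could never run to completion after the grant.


DENY: after the grant no complete ordering would exist.
Key observation: after P7, P5, P0 the pool peaks at (3, 4, 2), and each blocked process is short somewhere: P2 on type-B units; P1 on type-C units; P8 on type-C units.
Pretend the grant happened; the run P7, P5, P0 goes as far as possible. Verifying each step:
  pool = (2, 1, 1)
  run P7 (needs (1, 1, 0), free (2, 1, 1)); after release of (0, 1, 1) the pool is (2, 2, 2)
  run P5 (needs (2, 2, 0), free (2, 2, 2)); after release of (1, 1, 0) the pool is (3, 3, 2)
  run P0 (needs (3, 3, 0), free (3, 3, 2)); after release of (0, 1, 0) the pool is (3, 4, 2)
  P2 still needs (0, 5, 1) but only (3, 4, 2) is free — short on type-B units
  P1 still needs (5, 2, 0) but only (3, 4, 2) is free — short on type-C units
  P8 still needs (4, 1, 0) but only (3, 4, 2) is free — short on type-C units
Processes that could never finish after the grant: P2, P1 and P8.


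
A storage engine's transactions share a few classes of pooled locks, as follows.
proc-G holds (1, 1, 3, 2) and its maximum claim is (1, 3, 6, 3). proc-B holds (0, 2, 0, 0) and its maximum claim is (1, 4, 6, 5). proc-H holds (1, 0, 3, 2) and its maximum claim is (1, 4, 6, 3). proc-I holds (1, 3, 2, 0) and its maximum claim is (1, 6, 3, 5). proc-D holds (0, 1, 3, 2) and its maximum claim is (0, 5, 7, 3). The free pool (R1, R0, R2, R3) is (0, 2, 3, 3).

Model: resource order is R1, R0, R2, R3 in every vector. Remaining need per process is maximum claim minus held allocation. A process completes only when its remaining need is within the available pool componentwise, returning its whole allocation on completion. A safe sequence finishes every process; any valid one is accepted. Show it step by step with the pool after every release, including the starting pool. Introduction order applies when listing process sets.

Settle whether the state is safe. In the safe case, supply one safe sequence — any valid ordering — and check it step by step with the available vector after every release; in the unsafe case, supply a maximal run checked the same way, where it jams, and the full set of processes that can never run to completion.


SAFE. One safe sequence: proc-G, proc-I, proc-D, proc-H, proc-B.
Key observation: proc-G marks the first exact bind of the order: its need (0, 2, 3, 1) fits the free (0, 2, 3, 3) with zero slack on a requested resource.
Check, step by step:
  pool = (0, 2, 3, 3)
  run proc-G (needs (0, 2, 3, 1), free (0, 2, 3, 3)); after release of (1, 1, 3, 2) the pool is (1, 3, 6, 5)
  run proc-I (needs (0, 3, 1, 5), free (1, 3, 6, 5)); after release of (1, 3, 2, 0) the pool is (2, 6, 8, 5)
  run proc-D (needs (0, 4, 4, 1), free (2, 6, 8, 5)); after release of (0, 1, 3, 2) the pool is (2, 7, 11, 7)
  run proc-H (needs (0, 4, 3, 1), free (2, 7, 11, 7)); after release of (1, 0, 3, 2) the pool is (3, 7, 14, 9)
  run proc-B (needs (1, 2, 6, 5), free (3, 7, 14, 9)); after release of (0, 2, 0, 0) the pool is (3, 9, 14, 9)


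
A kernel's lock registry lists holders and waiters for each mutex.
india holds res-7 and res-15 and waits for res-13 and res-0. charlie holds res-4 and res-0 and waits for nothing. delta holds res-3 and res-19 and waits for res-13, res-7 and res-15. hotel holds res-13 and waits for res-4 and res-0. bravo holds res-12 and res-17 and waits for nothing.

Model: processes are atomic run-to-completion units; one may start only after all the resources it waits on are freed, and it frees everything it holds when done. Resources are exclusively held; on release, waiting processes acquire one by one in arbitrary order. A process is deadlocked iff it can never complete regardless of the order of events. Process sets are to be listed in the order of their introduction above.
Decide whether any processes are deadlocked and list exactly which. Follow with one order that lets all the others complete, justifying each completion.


Nothing here is deadlocked.
Key observation: although several processes wait, no cycle exists — each chain bottoms out at a free runner.
A valid finishing order for the others: charlie, hotel, india, bravo, delta.
Step-by-step check:
  charlie: no waits; runs immediately, freeing res-4 and res-0
  hotel waits on res-4 and res-0 — all released -> runs and releases res-13
  india waits on res-13 and res-0 — all released -> runs and releases res-7 and res-15
  bravo: no waits; runs immediately, freeing res-12 and res-17
  delta waits on res-13, res-7 and res-15 — all released -> runs and releases res-3 and res-19
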